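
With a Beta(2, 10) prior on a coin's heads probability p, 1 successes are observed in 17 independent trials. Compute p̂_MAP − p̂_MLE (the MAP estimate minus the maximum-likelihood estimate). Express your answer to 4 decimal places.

Posterior is Beta(3, 26); MAP = (3−1)/(29−2) = 2/27 ≈ 0.07407.
MLE ignores the prior: p̂_MLE = k/n = 1/17 ≈ 0.05882.
Difference = 2/27 − 1/17 = 7/459 ≈ 0.0153.

MAP − MLE = 0.0153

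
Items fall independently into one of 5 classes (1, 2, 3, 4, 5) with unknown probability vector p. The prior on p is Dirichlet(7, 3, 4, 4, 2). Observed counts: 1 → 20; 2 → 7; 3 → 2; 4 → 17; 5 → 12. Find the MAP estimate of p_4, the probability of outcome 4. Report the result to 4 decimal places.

MAP estimate: 0.2740

The posterior is Dirichlet(αᵢ + nᵢ) = Dirichlet(27, 10, 6, 21, 14).
For a Dirichlet(a₁,…,a_K) with all aᵢ > 1, the mode has j-th component (aⱼ − 1)/(Σaᵢ − K).
Here Σaᵢ = 78 and K = 5, so p_4 = (21 − 1)/(78 − 5) = 20/73 ≈ 0.2740.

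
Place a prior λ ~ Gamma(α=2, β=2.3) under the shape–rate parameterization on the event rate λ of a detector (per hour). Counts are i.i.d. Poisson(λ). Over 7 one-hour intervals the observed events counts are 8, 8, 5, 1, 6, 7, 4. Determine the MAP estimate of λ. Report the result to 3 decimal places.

λ̂_MAP = 4.301

Σxᵢ = 8+8+5+1+6+7+4 = 39, with n = 7.
Posterior ∝ λe^(−2.3λ) · λ^39e^(−7λ) = λ^40e^(−9.3λ), i.e. Gamma(shape=41, rate=9.3).
The mode of a Gamma(a, b) with a ≥ 1 (shape–rate) is (a−1)/b = 40/9.3 ≈ 4.301.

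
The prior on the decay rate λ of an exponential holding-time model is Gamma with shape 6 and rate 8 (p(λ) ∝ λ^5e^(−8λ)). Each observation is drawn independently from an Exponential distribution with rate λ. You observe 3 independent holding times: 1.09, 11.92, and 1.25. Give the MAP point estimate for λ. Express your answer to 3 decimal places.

The Exponential(rate=λ) likelihood is ∝ λ^n e^(−λΣtᵢ). Here n = 3 and Σtᵢ = 1.09 + 11.92 + 1.25 = 14.26.
Posterior ∝ λ^5e^(−8λ) · λ^3e^(−14.26λ) = λ^8e^(−22.26λ), i.e. Gamma(9, 22.26).
Mode = (a−1)/b = 8/22.26 ≈ 0.359.

λ̂_MAP = 0.359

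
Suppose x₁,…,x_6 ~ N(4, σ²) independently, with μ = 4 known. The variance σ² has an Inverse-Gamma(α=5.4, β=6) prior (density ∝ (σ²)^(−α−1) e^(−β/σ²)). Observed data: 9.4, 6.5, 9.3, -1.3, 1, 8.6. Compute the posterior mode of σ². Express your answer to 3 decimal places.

Sum of squared deviations about the known mean: SS = (9.4−4)² + (6.5−4)² + (9.3−4)² + (-1.3−4)² + (1−4)² + (8.6−4)² = 121.75.
The Normal likelihood contributes (σ²)^(−n/2) exp(−SS/(2σ²)), so the posterior is Inverse-Gamma(α + n/2, β + SS/2) = Inverse-Gamma(8.4, 66.875).
The mode of Inverse-Gamma(a, b) is b/(a+1) = 66.875/9.4 ≈ 7.114.

σ̂²_MAP = 7.114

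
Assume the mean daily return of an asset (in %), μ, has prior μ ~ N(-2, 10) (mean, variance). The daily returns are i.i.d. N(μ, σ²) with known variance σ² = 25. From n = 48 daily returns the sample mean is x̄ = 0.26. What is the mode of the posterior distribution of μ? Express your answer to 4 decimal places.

μ̂_MAP = 0.1481

n = 48, x̄ = 0.26.
For a Normal prior and Normal likelihood with known variance, the posterior is Normal; its mode equals its mean, the precision-weighted average.
Prior precision 1/σ₀² = 1/10 = 0.1; data precision n/σ² = 48/25 = 1.92.
μ̂ = (0.1·(-2) + 1.92·0.26) / (0.1 + 1.92) = 0.2992/2.02 = 374/2525 ≈ 0.1481.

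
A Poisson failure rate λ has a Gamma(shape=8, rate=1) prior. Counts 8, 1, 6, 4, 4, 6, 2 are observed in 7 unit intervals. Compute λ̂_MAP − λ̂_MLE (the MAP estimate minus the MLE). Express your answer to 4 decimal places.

MAP − MLE = 0.3214

Σxᵢ = 31. Posterior is Gamma(39, 8); MAP = (39−1)/8 = 38/8 ≈ 4.75000.
MLE = x̄ = 31/7 ≈ 4.42857.
Difference = 38/8 − 31/7 = 9/28 ≈ 0.3214.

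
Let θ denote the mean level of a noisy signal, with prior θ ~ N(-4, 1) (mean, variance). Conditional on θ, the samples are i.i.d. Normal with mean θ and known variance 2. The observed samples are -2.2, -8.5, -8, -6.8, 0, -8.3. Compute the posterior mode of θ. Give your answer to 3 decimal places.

θ̂_MAP = -5.225

n = 6; x̄ = ((-2.2) + (-8.5) + (-8) + (-6.8) + 0 + (-8.3))/6 = -33.8/6 = -169/30 ≈ -5.6333.
For a Normal prior and Normal likelihood with known variance, the posterior is Normal; its mode equals its mean, the precision-weighted average.
Prior precision 1/σ₀² = 1/1 = 1; data precision n/σ² = 6/2 = 3.
θ̂ = (1·(-4) + 3·(-169/30)) / (1 + 3) = (-20.9)/4 = -5.225.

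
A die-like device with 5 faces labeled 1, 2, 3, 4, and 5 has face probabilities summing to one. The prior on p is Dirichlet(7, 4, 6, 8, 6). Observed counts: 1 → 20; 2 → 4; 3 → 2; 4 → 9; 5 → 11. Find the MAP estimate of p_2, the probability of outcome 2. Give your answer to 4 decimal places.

The posterior is Dirichlet(αᵢ + nᵢ) = Dirichlet(27, 8, 8, 17, 17).
For a Dirichlet(a₁,…,a_K) with all aᵢ > 1, the mode has j-th component (aⱼ − 1)/(Σaᵢ − K).
Here Σaᵢ = 77 and K = 5, so p_2 = (8 − 1)/(77 − 5) = 7/72 ≈ 0.0972.

MAP estimate: 0.0972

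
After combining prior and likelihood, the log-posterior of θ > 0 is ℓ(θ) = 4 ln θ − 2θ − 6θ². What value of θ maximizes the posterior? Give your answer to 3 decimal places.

θ̂_MAP = 0.500

ℓ'(θ) = 4/θ − 2 − 12θ. Setting this to zero and multiplying by θ: 12θ² + 2θ − 4 = 0.
θ = (−2 + √(2² + 4·12·4)) / (2·12) = (−2 + √196) / 24 = (−2 + 14)/24 = 1/2.
ℓ''(θ) = −4/θ² − 12 < 0, confirming a maximum.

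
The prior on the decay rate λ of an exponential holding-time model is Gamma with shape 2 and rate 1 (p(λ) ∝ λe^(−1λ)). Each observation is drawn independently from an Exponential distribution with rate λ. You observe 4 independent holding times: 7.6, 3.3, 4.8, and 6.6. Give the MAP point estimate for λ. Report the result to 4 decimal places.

λ̂_MAP = 0.2146

The Exponential(rate=λ) likelihood is ∝ λ^n e^(−λΣtᵢ). Here n = 4 and Σtᵢ = 7.6 + 3.3 + 4.8 + 6.6 = 22.3.
Posterior ∝ λe^(−1λ) · λ^4e^(−22.3λ) = λ^5e^(−23.3λ), i.e. Gamma(6, 23.3).
Mode = (a−1)/b = 5/23.3 ≈ 0.2146.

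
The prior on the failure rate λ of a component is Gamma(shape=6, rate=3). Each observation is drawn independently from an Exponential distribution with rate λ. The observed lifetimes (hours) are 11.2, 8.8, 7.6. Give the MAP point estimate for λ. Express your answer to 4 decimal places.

λ̂_MAP = 0.2614

The Exponential(rate=λ) likelihood is ∝ λ^n e^(−λΣtᵢ). Here n = 3 and Σtᵢ = 11.2 + 8.8 + 7.6 = 27.6.
Posterior ∝ λ^5e^(−3λ) · λ^3e^(−27.6λ) = λ^8e^(−30.6λ), i.e. Gamma(9, 30.6).
Mode = (a−1)/b = 8/30.6 ≈ 0.2614.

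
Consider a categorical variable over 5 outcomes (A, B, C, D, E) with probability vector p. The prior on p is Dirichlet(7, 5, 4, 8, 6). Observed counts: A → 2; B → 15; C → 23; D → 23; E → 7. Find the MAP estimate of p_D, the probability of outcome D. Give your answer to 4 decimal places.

MAP estimate of p_D = 0.3158

The posterior is Dirichlet(αᵢ + nᵢ) = Dirichlet(9, 20, 27, 31, 13).
For a Dirichlet(a₁,…,a_K) with all aᵢ > 1, the mode has j-th component (aⱼ − 1)/(Σaᵢ − K).
Here Σaᵢ = 100 and K = 5, so p_D = (31 − 1)/(100 − 5) = 30/95 ≈ 0.3158.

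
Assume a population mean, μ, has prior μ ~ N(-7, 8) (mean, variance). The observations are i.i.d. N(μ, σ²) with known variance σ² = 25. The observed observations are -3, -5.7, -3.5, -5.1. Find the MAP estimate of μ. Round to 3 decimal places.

n = 4; x̄ = ((-3) + (-5.7) + (-3.5) + (-5.1))/4 = -17.3/4 = -4.325.
For a Normal prior and Normal likelihood with known variance, the posterior is Normal; its mode equals its mean, the precision-weighted average.
Prior precision 1/σ₀² = 1/8 = 0.125; data precision n/σ² = 4/25 = 0.16.
μ̂ = (0.125·(-7) + 0.16·(-4.325)) / (0.125 + 0.16) = (-1.567)/0.285 = -1567/285 ≈ -5.498.

μ̂_MAP = -5.498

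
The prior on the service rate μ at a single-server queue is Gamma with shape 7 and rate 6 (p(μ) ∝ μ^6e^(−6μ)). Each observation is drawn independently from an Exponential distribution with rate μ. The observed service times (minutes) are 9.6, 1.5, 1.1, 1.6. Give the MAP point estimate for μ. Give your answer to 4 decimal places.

The Exponential(rate=μ) likelihood is ∝ μ^n e^(−μΣtᵢ). Here n = 4 and Σtᵢ = 9.6 + 1.5 + 1.1 + 1.6 = 13.8.
Posterior ∝ μ^6e^(−6μ) · μ^4e^(−13.8μ) = μ^10e^(−19.8μ), i.e. Gamma(11, 19.8).
Mode = (a−1)/b = 10/19.8 ≈ 0.5051.

μ̂_MAP = 0.5051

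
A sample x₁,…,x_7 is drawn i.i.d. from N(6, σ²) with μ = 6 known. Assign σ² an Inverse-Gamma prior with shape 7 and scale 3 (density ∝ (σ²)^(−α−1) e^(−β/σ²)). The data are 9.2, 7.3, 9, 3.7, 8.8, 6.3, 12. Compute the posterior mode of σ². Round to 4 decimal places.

σ̂²_MAP = 3.3109

Sum of squared deviations about the known mean: SS = (9.2−6)² + (7.3−6)² + (9−6)² + (3.7−6)² + (8.8−6)² + (6.3−6)² + (12−6)² = 70.15.
The Normal likelihood contributes (σ²)^(−n/2) exp(−SS/(2σ²)), so the posterior is Inverse-Gamma(α + n/2, β + SS/2) = Inverse-Gamma(10.5, 38.075).
The mode of Inverse-Gamma(a, b) is b/(a+1) = 38.075/11.5 ≈ 3.3109.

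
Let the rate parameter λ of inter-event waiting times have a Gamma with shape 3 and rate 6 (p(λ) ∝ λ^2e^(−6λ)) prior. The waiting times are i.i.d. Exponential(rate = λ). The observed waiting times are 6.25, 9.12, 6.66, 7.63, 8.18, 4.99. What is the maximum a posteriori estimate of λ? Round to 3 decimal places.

The Exponential(rate=λ) likelihood is ∝ λ^n e^(−λΣtᵢ). Here n = 6 and Σtᵢ = 6.25 + 9.12 + 6.66 + 7.63 + 8.18 + 4.99 = 42.83.
Posterior ∝ λ^2e^(−6λ) · λ^6e^(−42.83λ) = λ^8e^(−48.83λ), i.e. Gamma(9, 48.83).
Mode = (a−1)/b = 8/48.83 ≈ 0.164.

λ̂_MAP = 0.164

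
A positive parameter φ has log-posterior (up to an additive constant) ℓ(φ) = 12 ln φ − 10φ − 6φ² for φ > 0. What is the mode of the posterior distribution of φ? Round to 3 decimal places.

ℓ'(φ) = 12/φ − 10 − 12φ. Setting this to zero and multiplying by φ: 12φ² + 10φ − 12 = 0.
φ = (−10 + √(10² + 4·12·12)) / (2·12) = (−10 + √676) / 24 = (−10 + 26)/24 = 2/3.
ℓ''(φ) = −12/φ² − 12 < 0, confirming a maximum.

φ̂_MAP = 0.667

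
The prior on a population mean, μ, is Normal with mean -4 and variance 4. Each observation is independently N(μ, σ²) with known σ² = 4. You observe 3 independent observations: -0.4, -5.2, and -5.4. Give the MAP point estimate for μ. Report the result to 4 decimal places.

μ̂_MAP = -3.7500

n = 3; x̄ = ((-0.4) + (-5.2) + (-5.4))/3 = -11/3 = -11/3 ≈ -3.6667.
For a Normal prior and Normal likelihood with known variance, the posterior is Normal; its mode equals its mean, the precision-weighted average.
Prior precision 1/σ₀² = 1/4 = 0.25; data precision n/σ² = 3/4 = 0.75.
μ̂ = (0.25·(-4) + 0.75·(-11/3)) / (0.25 + 0.75) = (-3.75)/1 = -3.7500.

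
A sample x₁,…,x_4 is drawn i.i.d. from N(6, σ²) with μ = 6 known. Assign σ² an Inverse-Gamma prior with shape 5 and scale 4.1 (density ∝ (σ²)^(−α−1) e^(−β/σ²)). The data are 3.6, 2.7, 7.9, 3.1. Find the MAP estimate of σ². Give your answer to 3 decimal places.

σ̂²_MAP = 2.304

Sum of squared deviations about the known mean: SS = (3.6−6)² + (2.7−6)² + (7.9−6)² + (3.1−6)² = 28.67.
The Normal likelihood contributes (σ²)^(−n/2) exp(−SS/(2σ²)), so the posterior is Inverse-Gamma(α + n/2, β + SS/2) = Inverse-Gamma(7, 18.435).
The mode of Inverse-Gamma(a, b) is b/(a+1) = 18.435/8 ≈ 2.304.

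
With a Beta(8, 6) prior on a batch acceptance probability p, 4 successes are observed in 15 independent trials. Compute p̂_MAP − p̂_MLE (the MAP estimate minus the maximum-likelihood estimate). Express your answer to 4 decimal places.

Posterior is Beta(12, 17); MAP = (12−1)/(29−2) = 11/27 ≈ 0.40741.
MLE ignores the prior: p̂_MLE = k/n = 4/15 ≈ 0.26667.
Difference = 11/27 − 4/15 = 19/135 ≈ 0.1407.

MAP − MLE = 0.1407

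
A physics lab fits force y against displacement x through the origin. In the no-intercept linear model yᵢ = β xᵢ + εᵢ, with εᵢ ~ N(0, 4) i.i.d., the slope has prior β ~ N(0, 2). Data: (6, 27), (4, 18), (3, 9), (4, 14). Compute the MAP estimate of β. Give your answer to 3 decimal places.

log p(β | y) = −Σ(yᵢ − βxᵢ)²/(2·4) − β²/(2·2) + const.
Setting the derivative to zero: Σxᵢ(yᵢ − βxᵢ)/4 − β/2 = 0, so β = Σxᵢyᵢ / (Σxᵢ² + σ²/τ²).
Σxᵢyᵢ = 6·27 + 4·18 + 3·9 + 4·14 = 317; Σxᵢ² = 77; σ²/τ² = 2.
β̂_MAP = 317 / (77 + 2) = 317/79 ≈ 4.013.

β̂_MAP = 4.013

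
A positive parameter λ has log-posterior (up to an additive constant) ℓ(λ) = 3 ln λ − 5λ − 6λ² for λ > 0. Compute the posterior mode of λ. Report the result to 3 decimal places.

λ̂_MAP = 0.333

ℓ'(λ) = 3/λ − 5 − 12λ. Setting this to zero and multiplying by λ: 12λ² + 5λ − 3 = 0.
λ = (−5 + √(5² + 4·12·3)) / (2·12) = (−5 + √169) / 24 = (−5 + 13)/24 = 1/3.
ℓ''(λ) = −3/λ² − 12 < 0, confirming a maximum.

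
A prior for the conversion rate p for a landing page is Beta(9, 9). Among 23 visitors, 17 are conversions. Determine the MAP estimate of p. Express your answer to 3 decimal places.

p̂_MAP = 0.641

Prior: Beta(9, 9).
Data: 17 successes in 23 trials. The binomial likelihood contributes p^17(1−p)^6, so the posterior is Beta(9+17, 9+6) = Beta(26, 15).
For Beta(a, b) with a, b > 1 the mode is (a−1)/(a+b−2) = 25/39 ≈ 0.641.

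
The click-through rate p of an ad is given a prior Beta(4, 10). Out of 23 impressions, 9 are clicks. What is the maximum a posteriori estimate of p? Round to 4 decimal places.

p̂_MAP = 0.3429

Prior: Beta(4, 10).
Data: 9 successes in 23 trials. The binomial likelihood contributes p^9(1−p)^14, so the posterior is Beta(4+9, 10+14) = Beta(13, 24).
For Beta(a, b) with a, b > 1 the mode is (a−1)/(a+b−2) = 12/35 ≈ 0.3429.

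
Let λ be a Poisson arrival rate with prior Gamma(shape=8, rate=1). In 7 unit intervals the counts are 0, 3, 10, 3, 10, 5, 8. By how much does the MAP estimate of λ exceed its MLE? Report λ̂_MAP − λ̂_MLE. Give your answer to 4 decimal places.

Σxᵢ = 39. Posterior is Gamma(47, 8); MAP = (47−1)/8 = 46/8 ≈ 5.75000.
MLE = x̄ = 39/7 ≈ 5.57143.
Difference = 46/8 − 39/7 = 5/28 ≈ 0.1786.

MAP − MLE = 0.1786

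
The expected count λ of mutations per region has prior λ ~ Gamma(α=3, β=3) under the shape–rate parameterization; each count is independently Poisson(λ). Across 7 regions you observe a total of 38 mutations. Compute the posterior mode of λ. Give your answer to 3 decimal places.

Σxᵢ = 38, n = 7.
Posterior ∝ λ^2e^(−3λ) · λ^38e^(−7λ) = λ^40e^(−10λ), i.e. Gamma(shape=41, rate=10).
The mode of a Gamma(a, b) with a ≥ 1 (shape–rate) is (a−1)/b = 40/10 ≈ 4.000.

λ̂_MAP = 4.000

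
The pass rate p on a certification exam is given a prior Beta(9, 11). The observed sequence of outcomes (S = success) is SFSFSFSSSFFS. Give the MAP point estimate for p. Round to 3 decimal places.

Prior: Beta(9, 11).
Data: 7 successes in 12 trials (from the sequence). The binomial likelihood contributes p^7(1−p)^5, so the posterior is Beta(9+7, 11+5) = Beta(16, 16).
For Beta(a, b) with a, b > 1 the mode is (a−1)/(a+b−2) = 15/30 ≈ 0.500.

p̂_MAP = 0.500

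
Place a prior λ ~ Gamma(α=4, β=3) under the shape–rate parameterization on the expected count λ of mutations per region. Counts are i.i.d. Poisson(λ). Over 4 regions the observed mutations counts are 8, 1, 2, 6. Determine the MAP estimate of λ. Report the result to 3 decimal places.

Σxᵢ = 8+1+2+6 = 17, with n = 4.
Posterior ∝ λ^3e^(−3λ) · λ^17e^(−4λ) = λ^20e^(−7λ), i.e. Gamma(shape=21, rate=7).
The mode of a Gamma(a, b) with a ≥ 1 (shape–rate) is (a−1)/b = 20/7 ≈ 2.857.

λ̂_MAP = 2.857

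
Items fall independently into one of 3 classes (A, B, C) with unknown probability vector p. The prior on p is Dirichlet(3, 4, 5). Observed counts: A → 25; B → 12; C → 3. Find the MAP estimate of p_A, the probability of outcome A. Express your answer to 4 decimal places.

The posterior is Dirichlet(αᵢ + nᵢ) = Dirichlet(28, 16, 8).
For a Dirichlet(a₁,…,a_K) with all aᵢ > 1, the mode has j-th component (aⱼ − 1)/(Σaᵢ − K).
Here Σaᵢ = 52 and K = 3, so p_A = (28 − 1)/(52 − 3) = 27/49 ≈ 0.5510.

MAP estimate of p_A = 0.5510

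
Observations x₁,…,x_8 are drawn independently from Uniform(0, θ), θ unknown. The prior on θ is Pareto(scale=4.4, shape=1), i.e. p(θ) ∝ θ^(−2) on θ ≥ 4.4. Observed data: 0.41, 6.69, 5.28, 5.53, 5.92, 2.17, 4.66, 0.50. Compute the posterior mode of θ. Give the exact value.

θ̂_MAP = 6.69

The Uniform(0, θ) likelihood is θ^(−n) for θ ≥ max(xᵢ), zero otherwise. Here max(xᵢ) = 6.69.
Posterior ∝ θ^(−2) · θ^(−8) = θ^(−10) on θ ≥ max(4.4, 6.69) = 6.69.
This density is strictly decreasing in θ, so the posterior mode lies at the lower boundary of the support.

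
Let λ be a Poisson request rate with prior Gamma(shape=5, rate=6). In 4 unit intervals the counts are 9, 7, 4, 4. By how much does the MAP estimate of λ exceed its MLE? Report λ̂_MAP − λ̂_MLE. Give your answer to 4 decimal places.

Σxᵢ = 24. Posterior is Gamma(29, 10); MAP = (29−1)/10 = 28/10 ≈ 2.80000.
MLE = x̄ = 24/4 ≈ 6.00000.
Difference = 28/10 − 24/4 = -16/5 ≈ -3.2000.

MAP − MLE = -3.2000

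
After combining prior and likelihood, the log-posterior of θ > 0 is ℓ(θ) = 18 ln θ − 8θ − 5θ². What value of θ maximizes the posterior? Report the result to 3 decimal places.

θ̂_MAP = 1.000

ℓ'(θ) = 18/θ − 8 − 10θ. Setting this to zero and multiplying by θ: 10θ² + 8θ − 18 = 0.
θ = (−8 + √(8² + 4·10·18)) / (2·10) = (−8 + √784) / 20 = (−8 + 28)/20 = 1.
ℓ''(θ) = −18/θ² − 10 < 0, confirming a maximum.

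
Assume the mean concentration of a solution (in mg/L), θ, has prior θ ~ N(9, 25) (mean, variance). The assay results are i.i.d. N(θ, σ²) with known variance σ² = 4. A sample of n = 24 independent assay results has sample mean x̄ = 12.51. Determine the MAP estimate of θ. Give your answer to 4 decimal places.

θ̂_MAP = 12.4868

n = 24, x̄ = 12.51.
For a Normal prior and Normal likelihood with known variance, the posterior is Normal; its mode equals its mean, the precision-weighted average.
Prior precision 1/σ₀² = 1/25 = 0.04; data precision n/σ² = 24/4 = 6.
θ̂ = (0.04·9 + 6·12.51) / (0.04 + 6) = 75.42/6.04 = 3771/302 ≈ 12.4868.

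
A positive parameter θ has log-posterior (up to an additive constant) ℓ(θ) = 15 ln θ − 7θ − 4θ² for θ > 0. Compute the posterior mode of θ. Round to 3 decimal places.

ℓ'(θ) = 15/θ − 7 − 8θ. Setting this to zero and multiplying by θ: 8θ² + 7θ − 15 = 0.
θ = (−7 + √(7² + 4·8·15)) / (2·8) = (−7 + √529) / 16 = (−7 + 23)/16 = 1.
ℓ''(θ) = −15/θ² − 8 < 0, confirming a maximum.

θ̂_MAP = 1.000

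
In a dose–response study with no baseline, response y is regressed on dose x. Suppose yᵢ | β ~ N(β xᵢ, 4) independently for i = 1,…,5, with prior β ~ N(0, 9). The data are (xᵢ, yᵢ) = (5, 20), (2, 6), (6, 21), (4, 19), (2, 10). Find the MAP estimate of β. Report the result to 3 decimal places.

log p(β | y) = −Σ(yᵢ − βxᵢ)²/(2·4) − β²/(2·9) + const.
Setting the derivative to zero: Σxᵢ(yᵢ − βxᵢ)/4 − β/9 = 0, so β = Σxᵢyᵢ / (Σxᵢ² + σ²/τ²).
Σxᵢyᵢ = 5·20 + 2·6 + 6·21 + 4·19 + 2·10 = 334; Σxᵢ² = 85; σ²/τ² = 4/9.
β̂_MAP = 334 / (85 + 4/9) = 334/(769/9) = 3006/769 ≈ 3.909.

β̂_MAP = 3.909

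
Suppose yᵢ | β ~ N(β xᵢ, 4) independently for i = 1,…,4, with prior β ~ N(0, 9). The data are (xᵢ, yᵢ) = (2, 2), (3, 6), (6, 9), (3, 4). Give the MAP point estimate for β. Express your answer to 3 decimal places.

β̂_MAP = 1.506

log p(β | y) = −Σ(yᵢ − βxᵢ)²/(2·4) − β²/(2·9) + const.
Setting the derivative to zero: Σxᵢ(yᵢ − βxᵢ)/4 − β/9 = 0, so β = Σxᵢyᵢ / (Σxᵢ² + σ²/τ²).
Σxᵢyᵢ = 2·2 + 3·6 + 6·9 + 3·4 = 88; Σxᵢ² = 58; σ²/τ² = 4/9.
β̂_MAP = 88 / (58 + 4/9) = 88/(526/9) = 396/263 ≈ 1.506.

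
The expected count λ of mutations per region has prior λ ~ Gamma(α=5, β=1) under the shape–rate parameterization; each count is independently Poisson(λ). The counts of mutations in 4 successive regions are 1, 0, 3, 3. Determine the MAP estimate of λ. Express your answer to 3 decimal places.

Σxᵢ = 1+0+3+3 = 7, with n = 4.
Posterior ∝ λ^4e^(−1λ) · λ^7e^(−4λ) = λ^11e^(−5λ), i.e. Gamma(shape=12, rate=5).
The mode of a Gamma(a, b) with a ≥ 1 (shape–rate) is (a−1)/b = 11/5 ≈ 2.200.

λ̂_MAP = 2.200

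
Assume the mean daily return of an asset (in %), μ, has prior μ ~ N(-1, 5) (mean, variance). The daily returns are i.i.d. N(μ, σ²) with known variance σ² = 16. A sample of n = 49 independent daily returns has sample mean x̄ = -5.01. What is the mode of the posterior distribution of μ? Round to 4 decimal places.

n = 49, x̄ = -5.01.
For a Normal prior and Normal likelihood with known variance, the posterior is Normal; its mode equals its mean, the precision-weighted average.
Prior precision 1/σ₀² = 1/5 = 0.2; data precision n/σ² = 49/16 = 3.0625.
μ̂ = (0.2·(-1) + 3.0625·(-5.01)) / (0.2 + 3.0625) = (-15.543125)/3.2625 = -24869/5220 ≈ -4.7642.

μ̂_MAP = -4.7642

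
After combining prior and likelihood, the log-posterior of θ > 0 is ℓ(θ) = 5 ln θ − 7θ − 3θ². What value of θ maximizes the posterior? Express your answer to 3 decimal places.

ℓ'(θ) = 5/θ − 7 − 6θ. Setting this to zero and multiplying by θ: 6θ² + 7θ − 5 = 0.
θ = (−7 + √(7² + 4·6·5)) / (2·6) = (−7 + √169) / 12 = (−7 + 13)/12 = 1/2.
ℓ''(θ) = −5/θ² − 6 < 0, confirming a maximum.

θ̂_MAP = 0.500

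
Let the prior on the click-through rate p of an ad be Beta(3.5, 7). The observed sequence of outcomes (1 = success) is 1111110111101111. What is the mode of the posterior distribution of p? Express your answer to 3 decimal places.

p̂_MAP = 0.673

Prior: Beta(3.5, 7).
Data: 14 successes in 16 trials (from the sequence). The binomial likelihood contributes p^14(1−p)^2, so the posterior is Beta(3.5+14, 7+2) = Beta(17.5, 9).
For Beta(a, b) with a, b > 1 the mode is (a−1)/(a+b−2) = 16.5/24.5 ≈ 0.673.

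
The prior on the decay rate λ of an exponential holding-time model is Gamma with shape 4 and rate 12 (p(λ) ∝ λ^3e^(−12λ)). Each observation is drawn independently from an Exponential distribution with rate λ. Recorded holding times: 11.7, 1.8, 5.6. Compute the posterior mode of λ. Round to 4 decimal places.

The Exponential(rate=λ) likelihood is ∝ λ^n e^(−λΣtᵢ). Here n = 3 and Σtᵢ = 11.7 + 1.8 + 5.6 = 19.1.
Posterior ∝ λ^3e^(−12λ) · λ^3e^(−19.1λ) = λ^6e^(−31.1λ), i.e. Gamma(7, 31.1).
Mode = (a−1)/b = 6/31.1 ≈ 0.1929.

λ̂_MAP = 0.1929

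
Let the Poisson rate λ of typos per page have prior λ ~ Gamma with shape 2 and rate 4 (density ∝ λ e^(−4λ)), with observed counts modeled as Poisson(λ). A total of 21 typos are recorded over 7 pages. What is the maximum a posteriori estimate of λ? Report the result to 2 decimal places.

λ̂_MAP = 2.00

Σxᵢ = 21, n = 7.
Posterior ∝ λe^(−4λ) · λ^21e^(−7λ) = λ^22e^(−11λ), i.e. Gamma(shape=23, rate=11).
The mode of a Gamma(a, b) with a ≥ 1 (shape–rate) is (a−1)/b = 22/11 ≈ 2.00.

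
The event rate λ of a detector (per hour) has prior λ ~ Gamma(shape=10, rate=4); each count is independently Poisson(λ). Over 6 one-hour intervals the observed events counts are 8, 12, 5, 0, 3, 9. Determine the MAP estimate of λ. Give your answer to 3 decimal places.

Σxᵢ = 8+12+5+0+3+9 = 37, with n = 6.
Posterior ∝ λ^9e^(−4λ) · λ^37e^(−6λ) = λ^46e^(−10λ), i.e. Gamma(shape=47, rate=10).
The mode of a Gamma(a, b) with a ≥ 1 (shape–rate) is (a−1)/b = 46/10 ≈ 4.600.

λ̂_MAP = 4.600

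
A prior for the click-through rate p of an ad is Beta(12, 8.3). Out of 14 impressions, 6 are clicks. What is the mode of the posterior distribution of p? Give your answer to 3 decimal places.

p̂_MAP = 0.526

Prior: Beta(12, 8.3).
Data: 6 successes in 14 trials. The binomial likelihood contributes p^6(1−p)^8, so the posterior is Beta(12+6, 8.3+8) = Beta(18, 16.3).
For Beta(a, b) with a, b > 1 the mode is (a−1)/(a+b−2) = 17/32.3 ≈ 0.526.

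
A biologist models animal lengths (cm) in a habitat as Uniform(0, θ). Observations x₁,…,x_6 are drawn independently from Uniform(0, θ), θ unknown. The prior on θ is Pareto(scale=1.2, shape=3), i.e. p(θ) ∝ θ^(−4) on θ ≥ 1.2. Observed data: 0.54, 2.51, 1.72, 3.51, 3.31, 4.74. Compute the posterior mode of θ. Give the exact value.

θ̂_MAP = 4.74

The Uniform(0, θ) likelihood is θ^(−n) for θ ≥ max(xᵢ), zero otherwise. Here max(xᵢ) = 4.74.
Posterior ∝ θ^(−4) · θ^(−6) = θ^(−10) on θ ≥ max(1.2, 4.74) = 4.74.
This density is strictly decreasing in θ, so the posterior mode lies at the lower boundary of the support.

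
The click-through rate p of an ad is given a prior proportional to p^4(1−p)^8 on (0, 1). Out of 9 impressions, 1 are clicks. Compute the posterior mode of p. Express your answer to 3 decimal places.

p̂_MAP = 0.238

The prior density ∝ p^4(1−p)^8 is the kernel of Beta(5, 9).
Data: 1 success in 9 trials. The binomial likelihood contributes p(1−p)^8, so the posterior is Beta(5+1, 9+8) = Beta(6, 17).
For Beta(a, b) with a, b > 1 the mode is (a−1)/(a+b−2) = 5/21 ≈ 0.238.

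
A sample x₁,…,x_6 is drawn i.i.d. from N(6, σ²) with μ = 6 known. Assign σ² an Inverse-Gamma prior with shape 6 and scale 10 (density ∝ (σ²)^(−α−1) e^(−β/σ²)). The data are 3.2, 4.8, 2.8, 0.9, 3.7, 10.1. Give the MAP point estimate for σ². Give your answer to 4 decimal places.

σ̂²_MAP = 4.3815

Sum of squared deviations about the known mean: SS = (3.2−6)² + (4.8−6)² + (2.8−6)² + (0.9−6)² + (3.7−6)² + (10.1−6)² = 67.63.
The Normal likelihood contributes (σ²)^(−n/2) exp(−SS/(2σ²)), so the posterior is Inverse-Gamma(α + n/2, β + SS/2) = Inverse-Gamma(9, 43.815).
The mode of Inverse-Gamma(a, b) is b/(a+1) = 43.815/10 ≈ 4.3815.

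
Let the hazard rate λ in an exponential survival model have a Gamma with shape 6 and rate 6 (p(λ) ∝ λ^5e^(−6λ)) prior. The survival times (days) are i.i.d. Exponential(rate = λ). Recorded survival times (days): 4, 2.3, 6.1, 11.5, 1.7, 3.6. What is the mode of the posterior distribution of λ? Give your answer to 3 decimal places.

The Exponential(rate=λ) likelihood is ∝ λ^n e^(−λΣtᵢ). Here n = 6 and Σtᵢ = 4 + 2.3 + 6.1 + 11.5 + 1.7 + 3.6 = 29.2.
Posterior ∝ λ^5e^(−6λ) · λ^6e^(−29.2λ) = λ^11e^(−35.2λ), i.e. Gamma(12, 35.2).
Mode = (a−1)/b = 11/35.2 ≈ 0.313.

λ̂_MAP = 0.313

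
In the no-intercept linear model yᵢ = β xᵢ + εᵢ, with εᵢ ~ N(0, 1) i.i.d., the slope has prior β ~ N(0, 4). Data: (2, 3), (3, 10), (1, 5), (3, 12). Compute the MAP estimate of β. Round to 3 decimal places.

log p(β | y) = −Σ(yᵢ − βxᵢ)²/(2·1) − β²/(2·4) + const.
Setting the derivative to zero: Σxᵢ(yᵢ − βxᵢ)/1 − β/4 = 0, so β = Σxᵢyᵢ / (Σxᵢ² + σ²/τ²).
Σxᵢyᵢ = 2·3 + 3·10 + 1·5 + 3·12 = 77; Σxᵢ² = 23; σ²/τ² = 0.25.
β̂_MAP = 77 / (23 + 0.25) = 77/23.25 ≈ 3.312.

β̂_MAP = 3.312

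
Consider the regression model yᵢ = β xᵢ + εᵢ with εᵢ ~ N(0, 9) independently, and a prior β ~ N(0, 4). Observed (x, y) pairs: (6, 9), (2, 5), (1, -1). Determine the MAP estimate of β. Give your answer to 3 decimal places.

β̂_MAP = 1.457

log p(β | y) = −Σ(yᵢ − βxᵢ)²/(2·9) − β²/(2·4) + const.
Setting the derivative to zero: Σxᵢ(yᵢ − βxᵢ)/9 − β/4 = 0, so β = Σxᵢyᵢ / (Σxᵢ² + σ²/τ²).
Σxᵢyᵢ = 6·9 + 2·5 + 1·(-1) = 63; Σxᵢ² = 41; σ²/τ² = 2.25.
β̂_MAP = 63 / (41 + 2.25) = 63/43.25 ≈ 1.457.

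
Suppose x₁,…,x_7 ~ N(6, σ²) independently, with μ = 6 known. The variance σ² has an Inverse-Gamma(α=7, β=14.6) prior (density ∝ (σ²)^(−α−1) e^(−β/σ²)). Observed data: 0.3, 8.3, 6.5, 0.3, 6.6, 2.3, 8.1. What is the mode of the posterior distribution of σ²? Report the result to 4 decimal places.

Sum of squared deviations about the known mean: SS = (0.3−6)² + (8.3−6)² + (6.5−6)² + (0.3−6)² + (6.6−6)² + (2.3−6)² + (8.1−6)² = 88.98.
The Normal likelihood contributes (σ²)^(−n/2) exp(−SS/(2σ²)), so the posterior is Inverse-Gamma(α + n/2, β + SS/2) = Inverse-Gamma(10.5, 59.09).
The mode of Inverse-Gamma(a, b) is b/(a+1) = 59.09/11.5 ≈ 5.1383.

σ̂²_MAP = 5.1383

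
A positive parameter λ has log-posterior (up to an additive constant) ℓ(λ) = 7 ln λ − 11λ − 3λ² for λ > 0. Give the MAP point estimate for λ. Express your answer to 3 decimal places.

λ̂_MAP = 0.500

ℓ'(λ) = 7/λ − 11 − 6λ. Setting this to zero and multiplying by λ: 6λ² + 11λ − 7 = 0.
λ = (−11 + √(11² + 4·6·7)) / (2·6) = (−11 + √289) / 12 = (−11 + 17)/12 = 1/2.
ℓ''(λ) = −7/λ² − 6 < 0, confirming a maximum.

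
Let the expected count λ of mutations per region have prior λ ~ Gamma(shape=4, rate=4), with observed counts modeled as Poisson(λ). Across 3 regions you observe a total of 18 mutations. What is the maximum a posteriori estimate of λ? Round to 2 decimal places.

Σxᵢ = 18, n = 3.
Posterior ∝ λ^3e^(−4λ) · λ^18e^(−3λ) = λ^21e^(−7λ), i.e. Gamma(shape=22, rate=7).
The mode of a Gamma(a, b) with a ≥ 1 (shape–rate) is (a−1)/b = 21/7 ≈ 3.00.

λ̂_MAP = 3.00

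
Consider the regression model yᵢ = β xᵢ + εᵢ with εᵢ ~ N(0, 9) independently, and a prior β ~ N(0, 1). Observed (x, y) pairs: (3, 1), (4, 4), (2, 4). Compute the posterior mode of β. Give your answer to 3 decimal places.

β̂_MAP = 0.711

log p(β | y) = −Σ(yᵢ − βxᵢ)²/(2·9) − β²/(2·1) + const.
Setting the derivative to zero: Σxᵢ(yᵢ − βxᵢ)/9 − β/1 = 0, so β = Σxᵢyᵢ / (Σxᵢ² + σ²/τ²).
Σxᵢyᵢ = 3·1 + 4·4 + 2·4 = 27; Σxᵢ² = 29; σ²/τ² = 9.
β̂_MAP = 27 / (29 + 9) = 27/38 ≈ 0.711.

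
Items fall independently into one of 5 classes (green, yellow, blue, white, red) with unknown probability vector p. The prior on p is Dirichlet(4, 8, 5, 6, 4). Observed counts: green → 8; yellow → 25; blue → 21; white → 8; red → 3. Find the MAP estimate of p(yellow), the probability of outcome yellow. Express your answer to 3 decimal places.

The posterior is Dirichlet(αᵢ + nᵢ) = Dirichlet(12, 33, 26, 14, 7).
For a Dirichlet(a₁,…,a_K) with all aᵢ > 1, the mode has j-th component (aⱼ − 1)/(Σaᵢ − K).
Here Σaᵢ = 92 and K = 5, so p(yellow) = (33 − 1)/(92 − 5) = 32/87 ≈ 0.368.

MAP estimate of p(yellow) = 0.368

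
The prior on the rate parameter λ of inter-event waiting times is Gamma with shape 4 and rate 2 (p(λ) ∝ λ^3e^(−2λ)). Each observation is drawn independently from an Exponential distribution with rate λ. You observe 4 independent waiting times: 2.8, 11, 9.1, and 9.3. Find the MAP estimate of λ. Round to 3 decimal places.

The Exponential(rate=λ) likelihood is ∝ λ^n e^(−λΣtᵢ). Here n = 4 and Σtᵢ = 2.8 + 11 + 9.1 + 9.3 = 32.2.
Posterior ∝ λ^3e^(−2λ) · λ^4e^(−32.2λ) = λ^7e^(−34.2λ), i.e. Gamma(8, 34.2).
Mode = (a−1)/b = 7/34.2 ≈ 0.205.

λ̂_MAP = 0.205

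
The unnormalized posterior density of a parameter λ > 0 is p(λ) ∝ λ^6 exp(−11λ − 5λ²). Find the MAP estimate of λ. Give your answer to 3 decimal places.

λ̂_MAP = 0.400

ℓ'(λ) = 6/λ − 11 − 10λ. Setting this to zero and multiplying by λ: 10λ² + 11λ − 6 = 0.
λ = (−11 + √(11² + 4·10·6)) / (2·10) = (−11 + √361) / 20 = (−11 + 19)/20 = 2/5.
ℓ''(λ) = −6/λ² − 10 < 0, confirming a maximum.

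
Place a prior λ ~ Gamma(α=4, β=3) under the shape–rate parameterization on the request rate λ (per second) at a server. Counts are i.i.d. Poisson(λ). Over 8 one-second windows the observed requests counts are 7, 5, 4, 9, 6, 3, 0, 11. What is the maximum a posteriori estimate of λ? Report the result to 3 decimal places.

λ̂_MAP = 4.364

Σxᵢ = 7+5+4+9+6+3+0+11 = 45, with n = 8.
Posterior ∝ λ^3e^(−3λ) · λ^45e^(−8λ) = λ^48e^(−11λ), i.e. Gamma(shape=49, rate=11).
The mode of a Gamma(a, b) with a ≥ 1 (shape–rate) is (a−1)/b = 48/11 ≈ 4.364.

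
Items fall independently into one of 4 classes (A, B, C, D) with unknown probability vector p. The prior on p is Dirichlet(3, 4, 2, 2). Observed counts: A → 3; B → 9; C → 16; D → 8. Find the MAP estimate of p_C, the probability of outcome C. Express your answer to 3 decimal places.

The posterior is Dirichlet(αᵢ + nᵢ) = Dirichlet(6, 13, 18, 10).
For a Dirichlet(a₁,…,a_K) with all aᵢ > 1, the mode has j-th component (aⱼ − 1)/(Σaᵢ − K).
Here Σaᵢ = 47 and K = 4, so p_C = (18 − 1)/(47 − 4) = 17/43 ≈ 0.395.

MAP estimate of p_C = 0.395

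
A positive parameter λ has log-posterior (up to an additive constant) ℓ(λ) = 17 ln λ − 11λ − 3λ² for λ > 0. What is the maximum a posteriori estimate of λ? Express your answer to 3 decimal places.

ℓ'(λ) = 17/λ − 11 − 6λ. Setting this to zero and multiplying by λ: 6λ² + 11λ − 17 = 0.
λ = (−11 + √(11² + 4·6·17)) / (2·6) = (−11 + √529) / 12 = (−11 + 23)/12 = 1.
ℓ''(λ) = −17/λ² − 6 < 0, confirming a maximum.

λ̂_MAP = 1.000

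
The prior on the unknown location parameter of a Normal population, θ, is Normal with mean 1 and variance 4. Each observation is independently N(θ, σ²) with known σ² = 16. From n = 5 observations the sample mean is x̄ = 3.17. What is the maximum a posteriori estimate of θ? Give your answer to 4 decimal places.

n = 5, x̄ = 3.17.
For a Normal prior and Normal likelihood with known variance, the posterior is Normal; its mode equals its mean, the precision-weighted average.
Prior precision 1/σ₀² = 1/4 = 0.25; data precision n/σ² = 5/16 = 0.3125.
θ̂ = (0.25·1 + 0.3125·3.17) / (0.25 + 0.3125) = 1.240625/0.5625 = 397/180 ≈ 2.2056.

θ̂_MAP = 2.2056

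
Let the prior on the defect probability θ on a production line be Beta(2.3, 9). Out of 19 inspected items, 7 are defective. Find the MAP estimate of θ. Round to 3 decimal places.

θ̂_MAP = 0.293

Prior: Beta(2.3, 9).
Data: 7 successes in 19 trials. The binomial likelihood contributes θ^7(1−θ)^12, so the posterior is Beta(2.3+7, 9+12) = Beta(9.3, 21).
For Beta(a, b) with a, b > 1 the mode is (a−1)/(a+b−2) = 8.3/28.3 ≈ 0.293.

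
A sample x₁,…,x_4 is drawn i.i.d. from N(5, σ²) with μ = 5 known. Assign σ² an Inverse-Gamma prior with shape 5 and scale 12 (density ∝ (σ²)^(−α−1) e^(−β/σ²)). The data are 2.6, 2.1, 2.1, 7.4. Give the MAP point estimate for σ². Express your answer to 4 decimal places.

Sum of squared deviations about the known mean: SS = (2.6−5)² + (2.1−5)² + (2.1−5)² + (7.4−5)² = 28.34.
The Normal likelihood contributes (σ²)^(−n/2) exp(−SS/(2σ²)), so the posterior is Inverse-Gamma(α + n/2, β + SS/2) = Inverse-Gamma(7, 26.17).
The mode of Inverse-Gamma(a, b) is b/(a+1) = 26.17/8 ≈ 3.2713.

σ̂²_MAP = 3.2713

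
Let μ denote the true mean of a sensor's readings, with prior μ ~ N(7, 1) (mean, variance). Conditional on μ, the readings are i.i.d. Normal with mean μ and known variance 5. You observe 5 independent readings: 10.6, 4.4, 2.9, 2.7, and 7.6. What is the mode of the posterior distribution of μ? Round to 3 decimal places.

n = 5; x̄ = (10.6 + 4.4 + 2.9 + 2.7 + 7.6)/5 = 28.2/5 = 5.64.
For a Normal prior and Normal likelihood with known variance, the posterior is Normal; its mode equals its mean, the precision-weighted average.
Prior precision 1/σ₀² = 1/1 = 1; data precision n/σ² = 5/5 = 1.
μ̂ = (1·7 + 1·5.64) / (1 + 1) = 12.64/2 = 6.320.

μ̂_MAP = 6.320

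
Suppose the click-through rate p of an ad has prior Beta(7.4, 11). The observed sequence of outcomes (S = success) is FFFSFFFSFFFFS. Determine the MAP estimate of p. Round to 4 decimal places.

Prior: Beta(7.4, 11).
Data: 3 successes in 13 trials (from the sequence). The binomial likelihood contributes p^3(1−p)^10, so the posterior is Beta(7.4+3, 11+10) = Beta(10.4, 21).
For Beta(a, b) with a, b > 1 the mode is (a−1)/(a+b−2) = 9.4/29.4 ≈ 0.3197.

p̂_MAP = 0.3197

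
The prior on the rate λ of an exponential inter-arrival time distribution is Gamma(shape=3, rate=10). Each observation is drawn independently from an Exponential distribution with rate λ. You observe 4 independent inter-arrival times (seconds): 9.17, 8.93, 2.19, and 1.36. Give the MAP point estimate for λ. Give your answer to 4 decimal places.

λ̂_MAP = 0.1896

The Exponential(rate=λ) likelihood is ∝ λ^n e^(−λΣtᵢ). Here n = 4 and Σtᵢ = 9.17 + 8.93 + 2.19 + 1.36 = 21.65.
Posterior ∝ λ^2e^(−10λ) · λ^4e^(−21.65λ) = λ^6e^(−31.65λ), i.e. Gamma(7, 31.65).
Mode = (a−1)/b = 6/31.65 ≈ 0.1896.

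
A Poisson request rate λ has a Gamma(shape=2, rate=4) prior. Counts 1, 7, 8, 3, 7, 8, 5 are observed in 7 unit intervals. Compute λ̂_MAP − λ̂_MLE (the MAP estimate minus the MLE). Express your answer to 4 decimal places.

MAP − MLE = -1.9351

Σxᵢ = 39. Posterior is Gamma(41, 11); MAP = (41−1)/11 = 40/11 ≈ 3.63636.
MLE = x̄ = 39/7 ≈ 5.57143.
Difference = 40/11 − 39/7 = -149/77 ≈ -1.9351.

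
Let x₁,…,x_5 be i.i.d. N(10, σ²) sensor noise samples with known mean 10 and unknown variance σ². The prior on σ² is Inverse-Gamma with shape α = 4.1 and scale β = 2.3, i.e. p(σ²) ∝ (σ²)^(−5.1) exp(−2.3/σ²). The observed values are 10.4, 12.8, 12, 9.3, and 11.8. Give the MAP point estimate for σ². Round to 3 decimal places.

σ̂²_MAP = 1.338

Sum of squared deviations about the known mean: SS = (10.4−10)² + (12.8−10)² + (12−10)² + (9.3−10)² + (11.8−10)² = 15.73.
The Normal likelihood contributes (σ²)^(−n/2) exp(−SS/(2σ²)), so the posterior is Inverse-Gamma(α + n/2, β + SS/2) = Inverse-Gamma(6.6, 10.165).
The mode of Inverse-Gamma(a, b) is b/(a+1) = 10.165/7.6 ≈ 1.338.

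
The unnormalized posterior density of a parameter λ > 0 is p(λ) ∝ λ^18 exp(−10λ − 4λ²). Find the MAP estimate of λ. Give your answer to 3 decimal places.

ℓ'(λ) = 18/λ − 10 − 8λ. Setting this to zero and multiplying by λ: 8λ² + 10λ − 18 = 0.
λ = (−10 + √(10² + 4·8·18)) / (2·8) = (−10 + √676) / 16 = (−10 + 26)/16 = 1.
ℓ''(λ) = −18/λ² − 8 < 0, confirming a maximum.

λ̂_MAP = 1.000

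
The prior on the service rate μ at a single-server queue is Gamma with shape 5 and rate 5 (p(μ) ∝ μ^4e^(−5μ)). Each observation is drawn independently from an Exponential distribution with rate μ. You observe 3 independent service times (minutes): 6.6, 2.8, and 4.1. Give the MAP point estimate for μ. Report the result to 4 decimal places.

μ̂_MAP = 0.3784

The Exponential(rate=μ) likelihood is ∝ μ^n e^(−μΣtᵢ). Here n = 3 and Σtᵢ = 6.6 + 2.8 + 4.1 = 13.5.
Posterior ∝ μ^4e^(−5μ) · μ^3e^(−13.5μ) = μ^7e^(−18.5μ), i.e. Gamma(8, 18.5).
Mode = (a−1)/b = 7/18.5 ≈ 0.3784.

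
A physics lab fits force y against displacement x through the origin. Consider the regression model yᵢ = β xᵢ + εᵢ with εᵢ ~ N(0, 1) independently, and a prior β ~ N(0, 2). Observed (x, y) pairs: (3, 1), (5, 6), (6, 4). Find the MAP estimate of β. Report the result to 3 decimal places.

β̂_MAP = 0.809

log p(β | y) = −Σ(yᵢ − βxᵢ)²/(2·1) − β²/(2·2) + const.
Setting the derivative to zero: Σxᵢ(yᵢ − βxᵢ)/1 − β/2 = 0, so β = Σxᵢyᵢ / (Σxᵢ² + σ²/τ²).
Σxᵢyᵢ = 3·1 + 5·6 + 6·4 = 57; Σxᵢ² = 70; σ²/τ² = 0.5.
β̂_MAP = 57 / (70 + 0.5) = 57/70.5 ≈ 0.809.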